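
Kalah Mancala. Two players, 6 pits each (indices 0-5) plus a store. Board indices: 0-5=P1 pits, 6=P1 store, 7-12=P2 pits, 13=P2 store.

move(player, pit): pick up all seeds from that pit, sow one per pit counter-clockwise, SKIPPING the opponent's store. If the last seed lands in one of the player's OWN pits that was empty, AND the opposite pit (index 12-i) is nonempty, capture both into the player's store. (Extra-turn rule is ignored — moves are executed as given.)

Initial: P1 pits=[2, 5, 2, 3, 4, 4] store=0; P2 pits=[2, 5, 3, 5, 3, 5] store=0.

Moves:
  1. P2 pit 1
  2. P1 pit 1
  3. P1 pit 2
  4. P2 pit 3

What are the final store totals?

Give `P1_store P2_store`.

Move 1: P2 pit1 -> P1=[2,5,2,3,4,4](0) P2=[2,0,4,6,4,6](1)
Move 2: P1 pit1 -> P1=[2,0,3,4,5,5](1) P2=[2,0,4,6,4,6](1)
Move 3: P1 pit2 -> P1=[2,0,0,5,6,6](1) P2=[2,0,4,6,4,6](1)
Move 4: P2 pit3 -> P1=[3,1,1,5,6,6](1) P2=[2,0,4,0,5,7](2)

Answer: 1 2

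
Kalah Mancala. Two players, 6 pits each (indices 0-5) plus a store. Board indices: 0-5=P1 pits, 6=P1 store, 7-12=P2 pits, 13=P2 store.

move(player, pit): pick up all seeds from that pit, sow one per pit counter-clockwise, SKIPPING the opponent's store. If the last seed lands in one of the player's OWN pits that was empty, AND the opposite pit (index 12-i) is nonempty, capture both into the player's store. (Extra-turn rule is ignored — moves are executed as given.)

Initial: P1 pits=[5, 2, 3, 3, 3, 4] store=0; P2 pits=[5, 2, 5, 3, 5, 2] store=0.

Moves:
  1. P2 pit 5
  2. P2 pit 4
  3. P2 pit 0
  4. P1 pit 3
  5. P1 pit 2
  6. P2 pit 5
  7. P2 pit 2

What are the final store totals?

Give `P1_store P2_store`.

Move 1: P2 pit5 -> P1=[6,2,3,3,3,4](0) P2=[5,2,5,3,5,0](1)
Move 2: P2 pit4 -> P1=[7,3,4,3,3,4](0) P2=[5,2,5,3,0,1](2)
Move 3: P2 pit0 -> P1=[7,3,4,3,3,4](0) P2=[0,3,6,4,1,2](2)
Move 4: P1 pit3 -> P1=[7,3,4,0,4,5](1) P2=[0,3,6,4,1,2](2)
Move 5: P1 pit2 -> P1=[7,3,0,1,5,6](2) P2=[0,3,6,4,1,2](2)
Move 6: P2 pit5 -> P1=[8,3,0,1,5,6](2) P2=[0,3,6,4,1,0](3)
Move 7: P2 pit2 -> P1=[9,4,0,1,5,6](2) P2=[0,3,0,5,2,1](4)

Answer: 2 4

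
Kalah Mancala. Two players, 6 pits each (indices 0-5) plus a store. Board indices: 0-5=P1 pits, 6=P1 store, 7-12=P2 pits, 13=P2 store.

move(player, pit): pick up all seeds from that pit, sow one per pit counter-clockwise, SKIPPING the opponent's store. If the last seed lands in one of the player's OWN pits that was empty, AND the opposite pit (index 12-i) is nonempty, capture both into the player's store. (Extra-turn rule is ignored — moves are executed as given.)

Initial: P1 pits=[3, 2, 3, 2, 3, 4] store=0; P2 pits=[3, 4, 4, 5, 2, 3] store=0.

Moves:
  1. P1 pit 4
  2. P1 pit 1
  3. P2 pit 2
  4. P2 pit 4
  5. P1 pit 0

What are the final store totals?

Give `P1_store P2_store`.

Move 1: P1 pit4 -> P1=[3,2,3,2,0,5](1) P2=[4,4,4,5,2,3](0)
Move 2: P1 pit1 -> P1=[3,0,4,3,0,5](1) P2=[4,4,4,5,2,3](0)
Move 3: P2 pit2 -> P1=[3,0,4,3,0,5](1) P2=[4,4,0,6,3,4](1)
Move 4: P2 pit4 -> P1=[4,0,4,3,0,5](1) P2=[4,4,0,6,0,5](2)
Move 5: P1 pit0 -> P1=[0,1,5,4,0,5](6) P2=[4,0,0,6,0,5](2)

Answer: 6 2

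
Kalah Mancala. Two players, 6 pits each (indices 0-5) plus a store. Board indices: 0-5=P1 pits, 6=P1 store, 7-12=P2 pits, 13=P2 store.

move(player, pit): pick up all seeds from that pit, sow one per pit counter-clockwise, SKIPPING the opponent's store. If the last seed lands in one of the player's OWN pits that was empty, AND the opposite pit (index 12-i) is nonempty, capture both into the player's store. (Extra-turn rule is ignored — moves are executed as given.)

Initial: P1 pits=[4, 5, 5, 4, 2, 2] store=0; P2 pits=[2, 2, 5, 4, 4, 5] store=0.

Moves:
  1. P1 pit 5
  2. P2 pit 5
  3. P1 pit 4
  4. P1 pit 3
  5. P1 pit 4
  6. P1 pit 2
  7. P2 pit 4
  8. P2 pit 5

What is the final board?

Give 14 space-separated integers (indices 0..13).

Move 1: P1 pit5 -> P1=[4,5,5,4,2,0](1) P2=[3,2,5,4,4,5](0)
Move 2: P2 pit5 -> P1=[5,6,6,5,2,0](1) P2=[3,2,5,4,4,0](1)
Move 3: P1 pit4 -> P1=[5,6,6,5,0,1](2) P2=[3,2,5,4,4,0](1)
Move 4: P1 pit3 -> P1=[5,6,6,0,1,2](3) P2=[4,3,5,4,4,0](1)
Move 5: P1 pit4 -> P1=[5,6,6,0,0,3](3) P2=[4,3,5,4,4,0](1)
Move 6: P1 pit2 -> P1=[5,6,0,1,1,4](4) P2=[5,4,5,4,4,0](1)
Move 7: P2 pit4 -> P1=[6,7,0,1,1,4](4) P2=[5,4,5,4,0,1](2)
Move 8: P2 pit5 -> P1=[6,7,0,1,1,4](4) P2=[5,4,5,4,0,0](3)

Answer: 6 7 0 1 1 4 4 5 4 5 4 0 0 3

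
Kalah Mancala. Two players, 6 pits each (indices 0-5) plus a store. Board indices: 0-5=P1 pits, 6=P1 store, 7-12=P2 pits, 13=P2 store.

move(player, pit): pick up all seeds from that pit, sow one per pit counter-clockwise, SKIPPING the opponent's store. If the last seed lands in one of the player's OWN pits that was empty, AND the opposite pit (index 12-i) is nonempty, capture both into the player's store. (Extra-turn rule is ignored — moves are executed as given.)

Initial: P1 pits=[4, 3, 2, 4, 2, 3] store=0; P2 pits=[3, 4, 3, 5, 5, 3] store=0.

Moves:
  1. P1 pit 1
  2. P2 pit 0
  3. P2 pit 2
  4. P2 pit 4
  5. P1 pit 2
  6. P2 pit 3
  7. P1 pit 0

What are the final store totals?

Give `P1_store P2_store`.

Answer: 2 3

Derivation:
Move 1: P1 pit1 -> P1=[4,0,3,5,3,3](0) P2=[3,4,3,5,5,3](0)
Move 2: P2 pit0 -> P1=[4,0,3,5,3,3](0) P2=[0,5,4,6,5,3](0)
Move 3: P2 pit2 -> P1=[4,0,3,5,3,3](0) P2=[0,5,0,7,6,4](1)
Move 4: P2 pit4 -> P1=[5,1,4,6,3,3](0) P2=[0,5,0,7,0,5](2)
Move 5: P1 pit2 -> P1=[5,1,0,7,4,4](1) P2=[0,5,0,7,0,5](2)
Move 6: P2 pit3 -> P1=[6,2,1,8,4,4](1) P2=[0,5,0,0,1,6](3)
Move 7: P1 pit0 -> P1=[0,3,2,9,5,5](2) P2=[0,5,0,0,1,6](3)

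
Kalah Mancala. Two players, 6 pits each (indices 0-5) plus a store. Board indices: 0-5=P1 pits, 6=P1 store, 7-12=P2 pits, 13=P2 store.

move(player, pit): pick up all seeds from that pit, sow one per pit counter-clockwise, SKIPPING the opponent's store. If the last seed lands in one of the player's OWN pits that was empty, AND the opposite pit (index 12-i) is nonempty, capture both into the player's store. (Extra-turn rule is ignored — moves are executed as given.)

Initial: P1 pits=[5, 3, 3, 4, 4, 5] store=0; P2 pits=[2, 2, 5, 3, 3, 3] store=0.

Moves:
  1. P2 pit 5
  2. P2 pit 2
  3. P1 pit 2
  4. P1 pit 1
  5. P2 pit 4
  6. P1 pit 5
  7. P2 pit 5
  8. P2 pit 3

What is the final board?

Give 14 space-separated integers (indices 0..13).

Move 1: P2 pit5 -> P1=[6,4,3,4,4,5](0) P2=[2,2,5,3,3,0](1)
Move 2: P2 pit2 -> P1=[7,4,3,4,4,5](0) P2=[2,2,0,4,4,1](2)
Move 3: P1 pit2 -> P1=[7,4,0,5,5,6](0) P2=[2,2,0,4,4,1](2)
Move 4: P1 pit1 -> P1=[7,0,1,6,6,7](0) P2=[2,2,0,4,4,1](2)
Move 5: P2 pit4 -> P1=[8,1,1,6,6,7](0) P2=[2,2,0,4,0,2](3)
Move 6: P1 pit5 -> P1=[8,1,1,6,6,0](1) P2=[3,3,1,5,1,3](3)
Move 7: P2 pit5 -> P1=[9,2,1,6,6,0](1) P2=[3,3,1,5,1,0](4)
Move 8: P2 pit3 -> P1=[10,3,1,6,6,0](1) P2=[3,3,1,0,2,1](5)

Answer: 10 3 1 6 6 0 1 3 3 1 0 2 1 5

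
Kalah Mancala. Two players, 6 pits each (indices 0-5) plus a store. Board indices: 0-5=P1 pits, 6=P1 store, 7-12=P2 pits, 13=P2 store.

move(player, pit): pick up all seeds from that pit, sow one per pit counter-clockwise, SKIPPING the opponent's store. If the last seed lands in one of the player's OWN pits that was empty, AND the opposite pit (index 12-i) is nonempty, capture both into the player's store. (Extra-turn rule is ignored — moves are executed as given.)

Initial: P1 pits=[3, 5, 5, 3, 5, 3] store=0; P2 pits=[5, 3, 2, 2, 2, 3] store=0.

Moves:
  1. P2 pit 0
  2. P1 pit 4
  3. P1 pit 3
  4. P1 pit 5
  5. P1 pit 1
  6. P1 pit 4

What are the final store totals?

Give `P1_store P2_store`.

Answer: 5 0

Derivation:
Move 1: P2 pit0 -> P1=[3,5,5,3,5,3](0) P2=[0,4,3,3,3,4](0)
Move 2: P1 pit4 -> P1=[3,5,5,3,0,4](1) P2=[1,5,4,3,3,4](0)
Move 3: P1 pit3 -> P1=[3,5,5,0,1,5](2) P2=[1,5,4,3,3,4](0)
Move 4: P1 pit5 -> P1=[3,5,5,0,1,0](3) P2=[2,6,5,4,3,4](0)
Move 5: P1 pit1 -> P1=[3,0,6,1,2,1](4) P2=[2,6,5,4,3,4](0)
Move 6: P1 pit4 -> P1=[3,0,6,1,0,2](5) P2=[2,6,5,4,3,4](0)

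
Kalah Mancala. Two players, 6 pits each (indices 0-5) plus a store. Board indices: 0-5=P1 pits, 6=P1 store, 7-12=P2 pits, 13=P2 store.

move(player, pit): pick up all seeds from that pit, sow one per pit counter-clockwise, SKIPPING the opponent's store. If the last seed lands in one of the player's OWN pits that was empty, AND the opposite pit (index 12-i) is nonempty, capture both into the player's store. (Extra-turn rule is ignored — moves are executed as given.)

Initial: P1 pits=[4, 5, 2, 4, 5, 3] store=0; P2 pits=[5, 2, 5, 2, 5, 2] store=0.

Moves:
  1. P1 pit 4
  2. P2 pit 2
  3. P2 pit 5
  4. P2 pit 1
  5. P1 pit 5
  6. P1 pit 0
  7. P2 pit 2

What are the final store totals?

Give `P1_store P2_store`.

Move 1: P1 pit4 -> P1=[4,5,2,4,0,4](1) P2=[6,3,6,2,5,2](0)
Move 2: P2 pit2 -> P1=[5,6,2,4,0,4](1) P2=[6,3,0,3,6,3](1)
Move 3: P2 pit5 -> P1=[6,7,2,4,0,4](1) P2=[6,3,0,3,6,0](2)
Move 4: P2 pit1 -> P1=[6,7,2,4,0,4](1) P2=[6,0,1,4,7,0](2)
Move 5: P1 pit5 -> P1=[6,7,2,4,0,0](2) P2=[7,1,2,4,7,0](2)
Move 6: P1 pit0 -> P1=[0,8,3,5,1,1](3) P2=[7,1,2,4,7,0](2)
Move 7: P2 pit2 -> P1=[0,8,3,5,1,1](3) P2=[7,1,0,5,8,0](2)

Answer: 3 2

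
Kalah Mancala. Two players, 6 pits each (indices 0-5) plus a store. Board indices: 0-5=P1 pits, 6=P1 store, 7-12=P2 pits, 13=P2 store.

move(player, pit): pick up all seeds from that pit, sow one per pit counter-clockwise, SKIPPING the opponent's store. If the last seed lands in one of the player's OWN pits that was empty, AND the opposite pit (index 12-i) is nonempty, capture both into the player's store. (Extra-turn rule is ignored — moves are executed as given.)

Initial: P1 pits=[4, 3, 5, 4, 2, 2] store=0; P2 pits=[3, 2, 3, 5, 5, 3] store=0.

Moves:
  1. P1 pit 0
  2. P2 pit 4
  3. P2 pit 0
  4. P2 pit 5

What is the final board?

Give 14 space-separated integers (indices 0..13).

Move 1: P1 pit0 -> P1=[0,4,6,5,3,2](0) P2=[3,2,3,5,5,3](0)
Move 2: P2 pit4 -> P1=[1,5,7,5,3,2](0) P2=[3,2,3,5,0,4](1)
Move 3: P2 pit0 -> P1=[1,5,7,5,3,2](0) P2=[0,3,4,6,0,4](1)
Move 4: P2 pit5 -> P1=[2,6,8,5,3,2](0) P2=[0,3,4,6,0,0](2)

Answer: 2 6 8 5 3 2 0 0 3 4 6 0 0 2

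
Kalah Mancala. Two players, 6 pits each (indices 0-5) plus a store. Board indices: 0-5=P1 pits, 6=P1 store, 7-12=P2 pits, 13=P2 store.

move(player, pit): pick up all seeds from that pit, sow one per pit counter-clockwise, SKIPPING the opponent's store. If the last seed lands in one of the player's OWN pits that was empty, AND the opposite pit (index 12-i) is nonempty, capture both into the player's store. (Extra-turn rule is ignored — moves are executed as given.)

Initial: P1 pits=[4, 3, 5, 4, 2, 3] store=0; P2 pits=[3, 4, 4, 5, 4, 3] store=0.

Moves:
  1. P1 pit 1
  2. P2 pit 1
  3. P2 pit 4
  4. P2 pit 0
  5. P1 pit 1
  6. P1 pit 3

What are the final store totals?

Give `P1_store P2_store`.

Answer: 1 1

Derivation:
Move 1: P1 pit1 -> P1=[4,0,6,5,3,3](0) P2=[3,4,4,5,4,3](0)
Move 2: P2 pit1 -> P1=[4,0,6,5,3,3](0) P2=[3,0,5,6,5,4](0)
Move 3: P2 pit4 -> P1=[5,1,7,5,3,3](0) P2=[3,0,5,6,0,5](1)
Move 4: P2 pit0 -> P1=[5,1,7,5,3,3](0) P2=[0,1,6,7,0,5](1)
Move 5: P1 pit1 -> P1=[5,0,8,5,3,3](0) P2=[0,1,6,7,0,5](1)
Move 6: P1 pit3 -> P1=[5,0,8,0,4,4](1) P2=[1,2,6,7,0,5](1)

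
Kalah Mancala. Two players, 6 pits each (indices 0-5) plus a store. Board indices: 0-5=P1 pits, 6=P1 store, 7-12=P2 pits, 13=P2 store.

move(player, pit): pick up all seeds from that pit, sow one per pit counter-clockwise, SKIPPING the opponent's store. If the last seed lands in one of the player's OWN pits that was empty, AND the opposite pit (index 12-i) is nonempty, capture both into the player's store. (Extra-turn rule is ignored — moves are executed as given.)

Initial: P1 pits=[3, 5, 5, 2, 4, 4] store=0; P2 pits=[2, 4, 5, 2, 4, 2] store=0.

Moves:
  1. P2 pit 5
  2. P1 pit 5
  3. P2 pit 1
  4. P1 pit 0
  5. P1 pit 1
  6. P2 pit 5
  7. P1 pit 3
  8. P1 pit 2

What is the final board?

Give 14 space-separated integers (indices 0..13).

Answer: 0 0 0 1 8 3 4 6 1 8 3 5 0 3

Derivation:
Move 1: P2 pit5 -> P1=[4,5,5,2,4,4](0) P2=[2,4,5,2,4,0](1)
Move 2: P1 pit5 -> P1=[4,5,5,2,4,0](1) P2=[3,5,6,2,4,0](1)
Move 3: P2 pit1 -> P1=[4,5,5,2,4,0](1) P2=[3,0,7,3,5,1](2)
Move 4: P1 pit0 -> P1=[0,6,6,3,5,0](1) P2=[3,0,7,3,5,1](2)
Move 5: P1 pit1 -> P1=[0,0,7,4,6,1](2) P2=[4,0,7,3,5,1](2)
Move 6: P2 pit5 -> P1=[0,0,7,4,6,1](2) P2=[4,0,7,3,5,0](3)
Move 7: P1 pit3 -> P1=[0,0,7,0,7,2](3) P2=[5,0,7,3,5,0](3)
Move 8: P1 pit2 -> P1=[0,0,0,1,8,3](4) P2=[6,1,8,3,5,0](3)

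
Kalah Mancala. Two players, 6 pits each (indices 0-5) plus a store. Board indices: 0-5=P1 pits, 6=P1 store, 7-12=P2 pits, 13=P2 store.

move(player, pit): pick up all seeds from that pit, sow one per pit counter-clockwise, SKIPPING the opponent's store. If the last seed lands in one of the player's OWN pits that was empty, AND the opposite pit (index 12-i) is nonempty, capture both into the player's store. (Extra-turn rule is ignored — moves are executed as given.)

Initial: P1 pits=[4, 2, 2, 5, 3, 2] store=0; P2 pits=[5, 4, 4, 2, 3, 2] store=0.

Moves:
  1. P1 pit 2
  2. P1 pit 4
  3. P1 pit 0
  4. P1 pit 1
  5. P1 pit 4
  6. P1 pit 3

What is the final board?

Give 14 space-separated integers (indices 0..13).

Move 1: P1 pit2 -> P1=[4,2,0,6,4,2](0) P2=[5,4,4,2,3,2](0)
Move 2: P1 pit4 -> P1=[4,2,0,6,0,3](1) P2=[6,5,4,2,3,2](0)
Move 3: P1 pit0 -> P1=[0,3,1,7,0,3](7) P2=[6,0,4,2,3,2](0)
Move 4: P1 pit1 -> P1=[0,0,2,8,1,3](7) P2=[6,0,4,2,3,2](0)
Move 5: P1 pit4 -> P1=[0,0,2,8,0,4](7) P2=[6,0,4,2,3,2](0)
Move 6: P1 pit3 -> P1=[0,0,2,0,1,5](8) P2=[7,1,5,3,4,2](0)

Answer: 0 0 2 0 1 5 8 7 1 5 3 4 2 0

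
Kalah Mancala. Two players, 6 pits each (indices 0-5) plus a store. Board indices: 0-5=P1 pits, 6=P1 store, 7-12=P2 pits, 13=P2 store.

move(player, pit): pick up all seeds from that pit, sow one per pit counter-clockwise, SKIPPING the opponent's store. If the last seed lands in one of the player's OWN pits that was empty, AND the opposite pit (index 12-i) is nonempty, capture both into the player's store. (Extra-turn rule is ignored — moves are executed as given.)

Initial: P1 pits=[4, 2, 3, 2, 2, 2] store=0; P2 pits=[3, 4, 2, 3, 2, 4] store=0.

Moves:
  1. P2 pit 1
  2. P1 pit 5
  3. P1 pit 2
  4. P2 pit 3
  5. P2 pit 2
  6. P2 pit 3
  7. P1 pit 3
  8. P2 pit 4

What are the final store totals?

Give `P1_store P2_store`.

Move 1: P2 pit1 -> P1=[4,2,3,2,2,2](0) P2=[3,0,3,4,3,5](0)
Move 2: P1 pit5 -> P1=[4,2,3,2,2,0](1) P2=[4,0,3,4,3,5](0)
Move 3: P1 pit2 -> P1=[4,2,0,3,3,0](6) P2=[0,0,3,4,3,5](0)
Move 4: P2 pit3 -> P1=[5,2,0,3,3,0](6) P2=[0,0,3,0,4,6](1)
Move 5: P2 pit2 -> P1=[5,2,0,3,3,0](6) P2=[0,0,0,1,5,7](1)
Move 6: P2 pit3 -> P1=[5,2,0,3,3,0](6) P2=[0,0,0,0,6,7](1)
Move 7: P1 pit3 -> P1=[5,2,0,0,4,1](7) P2=[0,0,0,0,6,7](1)
Move 8: P2 pit4 -> P1=[6,3,1,1,4,1](7) P2=[0,0,0,0,0,8](2)

Answer: 7 2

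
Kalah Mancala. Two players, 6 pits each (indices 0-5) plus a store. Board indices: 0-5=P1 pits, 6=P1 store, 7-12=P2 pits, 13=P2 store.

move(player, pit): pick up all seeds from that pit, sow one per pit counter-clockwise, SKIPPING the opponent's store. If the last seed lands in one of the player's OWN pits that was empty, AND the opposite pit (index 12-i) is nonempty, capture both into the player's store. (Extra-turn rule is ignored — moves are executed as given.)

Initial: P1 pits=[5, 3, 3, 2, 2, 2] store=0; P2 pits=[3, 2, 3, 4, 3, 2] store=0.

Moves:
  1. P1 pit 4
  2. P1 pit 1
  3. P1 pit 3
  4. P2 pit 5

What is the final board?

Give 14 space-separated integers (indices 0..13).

Answer: 6 0 4 0 1 4 5 3 0 3 4 3 0 1

Derivation:
Move 1: P1 pit4 -> P1=[5,3,3,2,0,3](1) P2=[3,2,3,4,3,2](0)
Move 2: P1 pit1 -> P1=[5,0,4,3,0,3](4) P2=[3,0,3,4,3,2](0)
Move 3: P1 pit3 -> P1=[5,0,4,0,1,4](5) P2=[3,0,3,4,3,2](0)
Move 4: P2 pit5 -> P1=[6,0,4,0,1,4](5) P2=[3,0,3,4,3,0](1)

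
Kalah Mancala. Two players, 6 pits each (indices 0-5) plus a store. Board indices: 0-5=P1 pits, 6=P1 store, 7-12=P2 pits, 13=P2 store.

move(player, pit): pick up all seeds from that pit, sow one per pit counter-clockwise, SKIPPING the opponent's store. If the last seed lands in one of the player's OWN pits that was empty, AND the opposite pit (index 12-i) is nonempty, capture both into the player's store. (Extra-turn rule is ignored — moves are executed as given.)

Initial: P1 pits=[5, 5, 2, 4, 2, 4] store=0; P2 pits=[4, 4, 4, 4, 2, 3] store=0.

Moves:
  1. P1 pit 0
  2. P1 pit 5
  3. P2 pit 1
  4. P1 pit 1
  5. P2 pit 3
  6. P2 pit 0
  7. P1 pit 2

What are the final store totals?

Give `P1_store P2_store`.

Move 1: P1 pit0 -> P1=[0,6,3,5,3,5](0) P2=[4,4,4,4,2,3](0)
Move 2: P1 pit5 -> P1=[0,6,3,5,3,0](1) P2=[5,5,5,5,2,3](0)
Move 3: P2 pit1 -> P1=[0,6,3,5,3,0](1) P2=[5,0,6,6,3,4](1)
Move 4: P1 pit1 -> P1=[0,0,4,6,4,1](2) P2=[6,0,6,6,3,4](1)
Move 5: P2 pit3 -> P1=[1,1,5,6,4,1](2) P2=[6,0,6,0,4,5](2)
Move 6: P2 pit0 -> P1=[1,1,5,6,4,1](2) P2=[0,1,7,1,5,6](3)
Move 7: P1 pit2 -> P1=[1,1,0,7,5,2](3) P2=[1,1,7,1,5,6](3)

Answer: 3 3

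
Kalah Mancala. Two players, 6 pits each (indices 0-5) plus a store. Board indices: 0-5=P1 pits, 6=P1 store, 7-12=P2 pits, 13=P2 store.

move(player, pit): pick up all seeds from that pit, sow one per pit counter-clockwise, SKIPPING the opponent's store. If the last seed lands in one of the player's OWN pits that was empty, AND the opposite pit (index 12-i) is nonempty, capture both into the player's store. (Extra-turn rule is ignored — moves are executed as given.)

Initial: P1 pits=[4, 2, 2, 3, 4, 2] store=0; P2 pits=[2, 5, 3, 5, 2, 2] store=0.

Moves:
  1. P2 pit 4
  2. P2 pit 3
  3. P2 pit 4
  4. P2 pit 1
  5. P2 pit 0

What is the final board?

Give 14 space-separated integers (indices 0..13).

Answer: 5 3 2 3 4 2 0 0 1 5 1 1 6 3

Derivation:
Move 1: P2 pit4 -> P1=[4,2,2,3,4,2](0) P2=[2,5,3,5,0,3](1)
Move 2: P2 pit3 -> P1=[5,3,2,3,4,2](0) P2=[2,5,3,0,1,4](2)
Move 3: P2 pit4 -> P1=[5,3,2,3,4,2](0) P2=[2,5,3,0,0,5](2)
Move 4: P2 pit1 -> P1=[5,3,2,3,4,2](0) P2=[2,0,4,1,1,6](3)
Move 5: P2 pit0 -> P1=[5,3,2,3,4,2](0) P2=[0,1,5,1,1,6](3)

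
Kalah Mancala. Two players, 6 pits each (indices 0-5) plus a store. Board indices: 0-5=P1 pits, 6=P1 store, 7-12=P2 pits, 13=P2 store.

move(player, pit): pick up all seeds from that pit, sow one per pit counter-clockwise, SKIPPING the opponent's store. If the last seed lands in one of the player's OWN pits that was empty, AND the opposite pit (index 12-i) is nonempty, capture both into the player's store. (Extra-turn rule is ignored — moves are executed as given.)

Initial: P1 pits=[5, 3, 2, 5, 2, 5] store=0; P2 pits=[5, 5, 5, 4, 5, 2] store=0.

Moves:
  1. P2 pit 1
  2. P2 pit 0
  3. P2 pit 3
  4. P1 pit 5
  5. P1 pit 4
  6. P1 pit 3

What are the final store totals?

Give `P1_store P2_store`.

Answer: 3 2

Derivation:
Move 1: P2 pit1 -> P1=[5,3,2,5,2,5](0) P2=[5,0,6,5,6,3](1)
Move 2: P2 pit0 -> P1=[5,3,2,5,2,5](0) P2=[0,1,7,6,7,4](1)
Move 3: P2 pit3 -> P1=[6,4,3,5,2,5](0) P2=[0,1,7,0,8,5](2)
Move 4: P1 pit5 -> P1=[6,4,3,5,2,0](1) P2=[1,2,8,1,8,5](2)
Move 5: P1 pit4 -> P1=[6,4,3,5,0,1](2) P2=[1,2,8,1,8,5](2)
Move 6: P1 pit3 -> P1=[6,4,3,0,1,2](3) P2=[2,3,8,1,8,5](2)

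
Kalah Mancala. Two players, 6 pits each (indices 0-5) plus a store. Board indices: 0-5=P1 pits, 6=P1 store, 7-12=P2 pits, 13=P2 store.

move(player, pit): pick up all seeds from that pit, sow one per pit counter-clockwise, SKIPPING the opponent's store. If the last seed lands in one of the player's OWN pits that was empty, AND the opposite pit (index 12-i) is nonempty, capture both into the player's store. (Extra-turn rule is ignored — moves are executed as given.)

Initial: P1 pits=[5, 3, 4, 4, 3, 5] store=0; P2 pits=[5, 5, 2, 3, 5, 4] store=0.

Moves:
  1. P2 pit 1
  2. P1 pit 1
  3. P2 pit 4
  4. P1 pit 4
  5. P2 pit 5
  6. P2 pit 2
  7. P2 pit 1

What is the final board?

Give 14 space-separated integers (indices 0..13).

Move 1: P2 pit1 -> P1=[5,3,4,4,3,5](0) P2=[5,0,3,4,6,5](1)
Move 2: P1 pit1 -> P1=[5,0,5,5,4,5](0) P2=[5,0,3,4,6,5](1)
Move 3: P2 pit4 -> P1=[6,1,6,6,4,5](0) P2=[5,0,3,4,0,6](2)
Move 4: P1 pit4 -> P1=[6,1,6,6,0,6](1) P2=[6,1,3,4,0,6](2)
Move 5: P2 pit5 -> P1=[7,2,7,7,1,6](1) P2=[6,1,3,4,0,0](3)
Move 6: P2 pit2 -> P1=[0,2,7,7,1,6](1) P2=[6,1,0,5,1,0](11)
Move 7: P2 pit1 -> P1=[0,2,7,0,1,6](1) P2=[6,0,0,5,1,0](19)

Answer: 0 2 7 0 1 6 1 6 0 0 5 1 0 19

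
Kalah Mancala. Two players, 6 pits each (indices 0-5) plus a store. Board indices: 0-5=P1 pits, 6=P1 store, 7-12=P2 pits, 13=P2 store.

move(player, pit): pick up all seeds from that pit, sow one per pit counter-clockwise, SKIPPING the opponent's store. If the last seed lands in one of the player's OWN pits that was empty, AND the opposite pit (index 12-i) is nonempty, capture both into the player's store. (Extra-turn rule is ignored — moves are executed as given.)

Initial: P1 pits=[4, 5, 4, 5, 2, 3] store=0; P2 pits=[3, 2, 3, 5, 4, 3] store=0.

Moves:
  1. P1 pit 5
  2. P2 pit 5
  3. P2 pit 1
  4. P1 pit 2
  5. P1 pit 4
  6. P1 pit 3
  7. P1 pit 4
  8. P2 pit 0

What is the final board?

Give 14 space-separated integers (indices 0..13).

Answer: 5 6 0 0 0 4 4 0 2 6 7 6 1 2

Derivation:
Move 1: P1 pit5 -> P1=[4,5,4,5,2,0](1) P2=[4,3,3,5,4,3](0)
Move 2: P2 pit5 -> P1=[5,6,4,5,2,0](1) P2=[4,3,3,5,4,0](1)
Move 3: P2 pit1 -> P1=[5,6,4,5,2,0](1) P2=[4,0,4,6,5,0](1)
Move 4: P1 pit2 -> P1=[5,6,0,6,3,1](2) P2=[4,0,4,6,5,0](1)
Move 5: P1 pit4 -> P1=[5,6,0,6,0,2](3) P2=[5,0,4,6,5,0](1)
Move 6: P1 pit3 -> P1=[5,6,0,0,1,3](4) P2=[6,1,5,6,5,0](1)
Move 7: P1 pit4 -> P1=[5,6,0,0,0,4](4) P2=[6,1,5,6,5,0](1)
Move 8: P2 pit0 -> P1=[5,6,0,0,0,4](4) P2=[0,2,6,7,6,1](2)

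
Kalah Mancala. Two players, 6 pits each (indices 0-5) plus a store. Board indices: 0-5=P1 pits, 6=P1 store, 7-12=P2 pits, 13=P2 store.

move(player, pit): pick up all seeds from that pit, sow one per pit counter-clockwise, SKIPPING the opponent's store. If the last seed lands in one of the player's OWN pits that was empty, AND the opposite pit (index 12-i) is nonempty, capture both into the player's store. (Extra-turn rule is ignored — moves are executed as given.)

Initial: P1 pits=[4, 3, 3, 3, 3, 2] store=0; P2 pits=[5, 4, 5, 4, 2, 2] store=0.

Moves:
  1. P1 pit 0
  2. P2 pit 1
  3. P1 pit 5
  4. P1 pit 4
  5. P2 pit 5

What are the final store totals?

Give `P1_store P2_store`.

Answer: 2 1

Derivation:
Move 1: P1 pit0 -> P1=[0,4,4,4,4,2](0) P2=[5,4,5,4,2,2](0)
Move 2: P2 pit1 -> P1=[0,4,4,4,4,2](0) P2=[5,0,6,5,3,3](0)
Move 3: P1 pit5 -> P1=[0,4,4,4,4,0](1) P2=[6,0,6,5,3,3](0)
Move 4: P1 pit4 -> P1=[0,4,4,4,0,1](2) P2=[7,1,6,5,3,3](0)
Move 5: P2 pit5 -> P1=[1,5,4,4,0,1](2) P2=[7,1,6,5,3,0](1)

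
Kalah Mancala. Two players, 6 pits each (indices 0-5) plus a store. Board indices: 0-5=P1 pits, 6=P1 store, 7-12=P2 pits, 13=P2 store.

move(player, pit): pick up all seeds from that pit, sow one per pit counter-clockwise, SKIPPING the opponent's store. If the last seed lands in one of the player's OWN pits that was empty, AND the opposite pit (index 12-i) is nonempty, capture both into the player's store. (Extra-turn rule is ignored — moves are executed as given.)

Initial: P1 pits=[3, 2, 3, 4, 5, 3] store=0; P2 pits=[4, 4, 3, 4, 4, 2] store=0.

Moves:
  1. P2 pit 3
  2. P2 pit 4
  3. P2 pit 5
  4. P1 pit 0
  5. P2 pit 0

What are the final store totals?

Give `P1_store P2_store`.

Answer: 1 9

Derivation:
Move 1: P2 pit3 -> P1=[4,2,3,4,5,3](0) P2=[4,4,3,0,5,3](1)
Move 2: P2 pit4 -> P1=[5,3,4,4,5,3](0) P2=[4,4,3,0,0,4](2)
Move 3: P2 pit5 -> P1=[6,4,5,4,5,3](0) P2=[4,4,3,0,0,0](3)
Move 4: P1 pit0 -> P1=[0,5,6,5,6,4](1) P2=[4,4,3,0,0,0](3)
Move 5: P2 pit0 -> P1=[0,0,6,5,6,4](1) P2=[0,5,4,1,0,0](9)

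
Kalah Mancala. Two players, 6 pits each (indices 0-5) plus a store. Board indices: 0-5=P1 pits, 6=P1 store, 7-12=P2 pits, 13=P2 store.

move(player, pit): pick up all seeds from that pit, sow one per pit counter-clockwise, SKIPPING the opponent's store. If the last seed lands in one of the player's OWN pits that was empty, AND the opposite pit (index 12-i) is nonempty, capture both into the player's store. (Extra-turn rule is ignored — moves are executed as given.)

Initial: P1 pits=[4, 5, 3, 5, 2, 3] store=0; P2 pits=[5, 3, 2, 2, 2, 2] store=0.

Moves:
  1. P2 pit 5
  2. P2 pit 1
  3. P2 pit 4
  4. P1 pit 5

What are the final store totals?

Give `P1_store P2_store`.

Answer: 1 2

Derivation:
Move 1: P2 pit5 -> P1=[5,5,3,5,2,3](0) P2=[5,3,2,2,2,0](1)
Move 2: P2 pit1 -> P1=[5,5,3,5,2,3](0) P2=[5,0,3,3,3,0](1)
Move 3: P2 pit4 -> P1=[6,5,3,5,2,3](0) P2=[5,0,3,3,0,1](2)
Move 4: P1 pit5 -> P1=[6,5,3,5,2,0](1) P2=[6,1,3,3,0,1](2)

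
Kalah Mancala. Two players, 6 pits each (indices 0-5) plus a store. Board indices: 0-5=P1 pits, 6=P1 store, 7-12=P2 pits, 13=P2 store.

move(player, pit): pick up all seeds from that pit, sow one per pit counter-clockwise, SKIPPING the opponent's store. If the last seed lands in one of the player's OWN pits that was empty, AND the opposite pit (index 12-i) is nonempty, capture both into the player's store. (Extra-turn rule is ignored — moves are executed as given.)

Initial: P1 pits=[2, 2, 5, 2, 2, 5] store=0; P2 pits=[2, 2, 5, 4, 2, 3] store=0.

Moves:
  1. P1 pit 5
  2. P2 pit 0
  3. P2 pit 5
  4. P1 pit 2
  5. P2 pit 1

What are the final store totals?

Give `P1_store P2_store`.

Answer: 2 5

Derivation:
Move 1: P1 pit5 -> P1=[2,2,5,2,2,0](1) P2=[3,3,6,5,2,3](0)
Move 2: P2 pit0 -> P1=[2,2,5,2,2,0](1) P2=[0,4,7,6,2,3](0)
Move 3: P2 pit5 -> P1=[3,3,5,2,2,0](1) P2=[0,4,7,6,2,0](1)
Move 4: P1 pit2 -> P1=[3,3,0,3,3,1](2) P2=[1,4,7,6,2,0](1)
Move 5: P2 pit1 -> P1=[0,3,0,3,3,1](2) P2=[1,0,8,7,3,0](5)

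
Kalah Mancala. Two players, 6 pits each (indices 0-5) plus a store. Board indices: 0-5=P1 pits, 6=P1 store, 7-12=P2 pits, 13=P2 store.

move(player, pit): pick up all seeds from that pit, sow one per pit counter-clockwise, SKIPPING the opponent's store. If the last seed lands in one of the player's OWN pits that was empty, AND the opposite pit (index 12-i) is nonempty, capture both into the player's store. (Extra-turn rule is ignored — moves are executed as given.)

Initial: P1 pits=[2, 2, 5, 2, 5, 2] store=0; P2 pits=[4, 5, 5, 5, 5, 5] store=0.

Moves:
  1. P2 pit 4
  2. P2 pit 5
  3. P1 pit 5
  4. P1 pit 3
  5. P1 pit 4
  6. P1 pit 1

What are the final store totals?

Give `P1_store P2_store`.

Answer: 3 2

Derivation:
Move 1: P2 pit4 -> P1=[3,3,6,2,5,2](0) P2=[4,5,5,5,0,6](1)
Move 2: P2 pit5 -> P1=[4,4,7,3,6,2](0) P2=[4,5,5,5,0,0](2)
Move 3: P1 pit5 -> P1=[4,4,7,3,6,0](1) P2=[5,5,5,5,0,0](2)
Move 4: P1 pit3 -> P1=[4,4,7,0,7,1](2) P2=[5,5,5,5,0,0](2)
Move 5: P1 pit4 -> P1=[4,4,7,0,0,2](3) P2=[6,6,6,6,1,0](2)
Move 6: P1 pit1 -> P1=[4,0,8,1,1,3](3) P2=[6,6,6,6,1,0](2)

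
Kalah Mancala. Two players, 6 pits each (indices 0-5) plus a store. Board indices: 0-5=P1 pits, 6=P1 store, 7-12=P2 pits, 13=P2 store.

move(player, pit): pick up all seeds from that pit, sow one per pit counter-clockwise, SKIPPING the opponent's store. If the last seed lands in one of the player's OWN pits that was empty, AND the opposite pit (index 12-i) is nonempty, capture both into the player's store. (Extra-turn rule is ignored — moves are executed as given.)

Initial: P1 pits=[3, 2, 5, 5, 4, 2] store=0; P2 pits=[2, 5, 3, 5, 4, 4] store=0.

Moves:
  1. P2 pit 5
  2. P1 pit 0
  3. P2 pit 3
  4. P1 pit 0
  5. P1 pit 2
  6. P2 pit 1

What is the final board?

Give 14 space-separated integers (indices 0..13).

Move 1: P2 pit5 -> P1=[4,3,6,5,4,2](0) P2=[2,5,3,5,4,0](1)
Move 2: P1 pit0 -> P1=[0,4,7,6,5,2](0) P2=[2,5,3,5,4,0](1)
Move 3: P2 pit3 -> P1=[1,5,7,6,5,2](0) P2=[2,5,3,0,5,1](2)
Move 4: P1 pit0 -> P1=[0,6,7,6,5,2](0) P2=[2,5,3,0,5,1](2)
Move 5: P1 pit2 -> P1=[0,6,0,7,6,3](1) P2=[3,6,4,0,5,1](2)
Move 6: P2 pit1 -> P1=[1,6,0,7,6,3](1) P2=[3,0,5,1,6,2](3)

Answer: 1 6 0 7 6 3 1 3 0 5 1 6 2 3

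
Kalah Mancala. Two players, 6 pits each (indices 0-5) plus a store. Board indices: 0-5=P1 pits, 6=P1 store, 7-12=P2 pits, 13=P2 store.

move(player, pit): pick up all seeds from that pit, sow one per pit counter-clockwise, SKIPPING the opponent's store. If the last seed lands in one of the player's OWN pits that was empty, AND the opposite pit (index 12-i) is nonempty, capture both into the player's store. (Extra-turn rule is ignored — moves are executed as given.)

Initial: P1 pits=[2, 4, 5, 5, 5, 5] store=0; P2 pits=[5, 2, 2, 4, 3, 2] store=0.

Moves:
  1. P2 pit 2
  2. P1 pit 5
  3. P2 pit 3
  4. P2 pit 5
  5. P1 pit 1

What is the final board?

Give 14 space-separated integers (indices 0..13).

Answer: 4 0 7 6 6 1 2 7 3 1 0 5 0 2

Derivation:
Move 1: P2 pit2 -> P1=[2,4,5,5,5,5](0) P2=[5,2,0,5,4,2](0)
Move 2: P1 pit5 -> P1=[2,4,5,5,5,0](1) P2=[6,3,1,6,4,2](0)
Move 3: P2 pit3 -> P1=[3,5,6,5,5,0](1) P2=[6,3,1,0,5,3](1)
Move 4: P2 pit5 -> P1=[4,6,6,5,5,0](1) P2=[6,3,1,0,5,0](2)
Move 5: P1 pit1 -> P1=[4,0,7,6,6,1](2) P2=[7,3,1,0,5,0](2)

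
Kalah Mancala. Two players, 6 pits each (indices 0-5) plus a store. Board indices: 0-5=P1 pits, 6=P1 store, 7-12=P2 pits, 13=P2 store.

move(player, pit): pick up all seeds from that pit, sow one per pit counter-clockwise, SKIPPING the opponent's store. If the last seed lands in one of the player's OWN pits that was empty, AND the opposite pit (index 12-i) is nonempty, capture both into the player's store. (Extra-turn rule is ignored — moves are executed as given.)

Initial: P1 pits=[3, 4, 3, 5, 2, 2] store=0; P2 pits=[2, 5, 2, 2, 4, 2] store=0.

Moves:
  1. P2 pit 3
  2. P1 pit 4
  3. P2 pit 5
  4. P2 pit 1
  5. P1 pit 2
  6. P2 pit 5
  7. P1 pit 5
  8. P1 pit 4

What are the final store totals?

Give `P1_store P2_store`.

Answer: 6 3

Derivation:
Move 1: P2 pit3 -> P1=[3,4,3,5,2,2](0) P2=[2,5,2,0,5,3](0)
Move 2: P1 pit4 -> P1=[3,4,3,5,0,3](1) P2=[2,5,2,0,5,3](0)
Move 3: P2 pit5 -> P1=[4,5,3,5,0,3](1) P2=[2,5,2,0,5,0](1)
Move 4: P2 pit1 -> P1=[4,5,3,5,0,3](1) P2=[2,0,3,1,6,1](2)
Move 5: P1 pit2 -> P1=[4,5,0,6,1,4](1) P2=[2,0,3,1,6,1](2)
Move 6: P2 pit5 -> P1=[4,5,0,6,1,4](1) P2=[2,0,3,1,6,0](3)
Move 7: P1 pit5 -> P1=[4,5,0,6,1,0](2) P2=[3,1,4,1,6,0](3)
Move 8: P1 pit4 -> P1=[4,5,0,6,0,0](6) P2=[0,1,4,1,6,0](3)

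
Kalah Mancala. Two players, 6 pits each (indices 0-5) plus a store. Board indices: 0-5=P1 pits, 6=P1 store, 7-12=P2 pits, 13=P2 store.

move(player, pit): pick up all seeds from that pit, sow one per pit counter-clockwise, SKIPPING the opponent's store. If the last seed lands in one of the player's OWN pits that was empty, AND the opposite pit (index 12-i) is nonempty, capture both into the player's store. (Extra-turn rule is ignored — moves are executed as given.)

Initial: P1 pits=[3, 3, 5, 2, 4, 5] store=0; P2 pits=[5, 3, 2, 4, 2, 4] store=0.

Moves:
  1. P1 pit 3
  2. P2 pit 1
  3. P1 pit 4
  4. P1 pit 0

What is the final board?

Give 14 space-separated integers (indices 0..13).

Answer: 0 4 6 0 0 7 6 6 1 0 5 3 4 0

Derivation:
Move 1: P1 pit3 -> P1=[3,3,5,0,5,6](0) P2=[5,3,2,4,2,4](0)
Move 2: P2 pit1 -> P1=[3,3,5,0,5,6](0) P2=[5,0,3,5,3,4](0)
Move 3: P1 pit4 -> P1=[3,3,5,0,0,7](1) P2=[6,1,4,5,3,4](0)
Move 4: P1 pit0 -> P1=[0,4,6,0,0,7](6) P2=[6,1,0,5,3,4](0)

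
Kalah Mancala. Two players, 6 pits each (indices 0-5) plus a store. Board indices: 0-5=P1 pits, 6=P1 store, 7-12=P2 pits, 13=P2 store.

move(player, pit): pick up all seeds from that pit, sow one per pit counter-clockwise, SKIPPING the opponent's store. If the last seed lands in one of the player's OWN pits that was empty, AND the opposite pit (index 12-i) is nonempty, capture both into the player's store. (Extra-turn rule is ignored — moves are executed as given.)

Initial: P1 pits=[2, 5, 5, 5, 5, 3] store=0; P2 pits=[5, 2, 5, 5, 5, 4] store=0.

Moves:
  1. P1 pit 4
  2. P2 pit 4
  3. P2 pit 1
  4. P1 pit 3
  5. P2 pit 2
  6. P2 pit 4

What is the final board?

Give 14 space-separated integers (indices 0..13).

Answer: 4 1 7 0 1 5 2 7 1 0 7 0 7 9

Derivation:
Move 1: P1 pit4 -> P1=[2,5,5,5,0,4](1) P2=[6,3,6,5,5,4](0)
Move 2: P2 pit4 -> P1=[3,6,6,5,0,4](1) P2=[6,3,6,5,0,5](1)
Move 3: P2 pit1 -> P1=[3,0,6,5,0,4](1) P2=[6,0,7,6,0,5](8)
Move 4: P1 pit3 -> P1=[3,0,6,0,1,5](2) P2=[7,1,7,6,0,5](8)
Move 5: P2 pit2 -> P1=[4,1,7,0,1,5](2) P2=[7,1,0,7,1,6](9)
Move 6: P2 pit4 -> P1=[4,1,7,0,1,5](2) P2=[7,1,0,7,0,7](9)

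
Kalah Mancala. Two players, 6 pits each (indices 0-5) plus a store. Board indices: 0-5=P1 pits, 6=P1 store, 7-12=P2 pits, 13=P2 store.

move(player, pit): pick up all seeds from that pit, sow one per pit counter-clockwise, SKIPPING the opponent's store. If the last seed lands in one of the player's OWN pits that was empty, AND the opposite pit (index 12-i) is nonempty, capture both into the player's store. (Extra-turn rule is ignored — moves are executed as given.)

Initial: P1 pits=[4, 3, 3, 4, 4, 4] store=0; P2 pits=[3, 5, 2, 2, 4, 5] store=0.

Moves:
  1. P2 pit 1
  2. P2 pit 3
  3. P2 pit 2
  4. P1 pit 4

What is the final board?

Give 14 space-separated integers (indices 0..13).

Answer: 4 3 3 4 0 5 1 4 1 0 1 7 8 2

Derivation:
Move 1: P2 pit1 -> P1=[4,3,3,4,4,4](0) P2=[3,0,3,3,5,6](1)
Move 2: P2 pit3 -> P1=[4,3,3,4,4,4](0) P2=[3,0,3,0,6,7](2)
Move 3: P2 pit2 -> P1=[4,3,3,4,4,4](0) P2=[3,0,0,1,7,8](2)
Move 4: P1 pit4 -> P1=[4,3,3,4,0,5](1) P2=[4,1,0,1,7,8](2)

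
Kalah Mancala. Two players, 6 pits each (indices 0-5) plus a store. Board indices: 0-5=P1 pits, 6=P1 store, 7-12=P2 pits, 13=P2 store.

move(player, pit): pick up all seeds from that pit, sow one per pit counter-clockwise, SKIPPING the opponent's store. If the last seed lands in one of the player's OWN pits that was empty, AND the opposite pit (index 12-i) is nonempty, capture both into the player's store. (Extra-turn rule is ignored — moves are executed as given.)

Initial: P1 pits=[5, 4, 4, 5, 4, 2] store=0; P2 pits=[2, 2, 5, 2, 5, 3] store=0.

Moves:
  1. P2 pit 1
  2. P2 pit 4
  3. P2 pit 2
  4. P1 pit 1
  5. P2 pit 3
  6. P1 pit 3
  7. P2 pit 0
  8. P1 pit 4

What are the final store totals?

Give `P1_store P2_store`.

Move 1: P2 pit1 -> P1=[5,4,4,5,4,2](0) P2=[2,0,6,3,5,3](0)
Move 2: P2 pit4 -> P1=[6,5,5,5,4,2](0) P2=[2,0,6,3,0,4](1)
Move 3: P2 pit2 -> P1=[7,6,5,5,4,2](0) P2=[2,0,0,4,1,5](2)
Move 4: P1 pit1 -> P1=[7,0,6,6,5,3](1) P2=[3,0,0,4,1,5](2)
Move 5: P2 pit3 -> P1=[8,0,6,6,5,3](1) P2=[3,0,0,0,2,6](3)
Move 6: P1 pit3 -> P1=[8,0,6,0,6,4](2) P2=[4,1,1,0,2,6](3)
Move 7: P2 pit0 -> P1=[8,0,6,0,6,4](2) P2=[0,2,2,1,3,6](3)
Move 8: P1 pit4 -> P1=[8,0,6,0,0,5](3) P2=[1,3,3,2,3,6](3)

Answer: 3 3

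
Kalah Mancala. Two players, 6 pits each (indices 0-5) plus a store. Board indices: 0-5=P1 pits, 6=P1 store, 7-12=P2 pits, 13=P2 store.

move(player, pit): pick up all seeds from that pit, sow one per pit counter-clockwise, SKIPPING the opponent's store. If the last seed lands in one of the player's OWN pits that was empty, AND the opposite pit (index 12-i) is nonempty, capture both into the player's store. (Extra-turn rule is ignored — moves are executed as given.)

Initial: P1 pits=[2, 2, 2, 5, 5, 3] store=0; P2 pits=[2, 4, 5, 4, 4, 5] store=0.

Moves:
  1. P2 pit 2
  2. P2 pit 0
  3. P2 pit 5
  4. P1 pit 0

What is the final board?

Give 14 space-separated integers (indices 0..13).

Answer: 0 4 4 2 7 3 0 0 5 0 5 5 0 8

Derivation:
Move 1: P2 pit2 -> P1=[3,2,2,5,5,3](0) P2=[2,4,0,5,5,6](1)
Move 2: P2 pit0 -> P1=[3,2,2,0,5,3](0) P2=[0,5,0,5,5,6](7)
Move 3: P2 pit5 -> P1=[4,3,3,1,6,3](0) P2=[0,5,0,5,5,0](8)
Move 4: P1 pit0 -> P1=[0,4,4,2,7,3](0) P2=[0,5,0,5,5,0](8)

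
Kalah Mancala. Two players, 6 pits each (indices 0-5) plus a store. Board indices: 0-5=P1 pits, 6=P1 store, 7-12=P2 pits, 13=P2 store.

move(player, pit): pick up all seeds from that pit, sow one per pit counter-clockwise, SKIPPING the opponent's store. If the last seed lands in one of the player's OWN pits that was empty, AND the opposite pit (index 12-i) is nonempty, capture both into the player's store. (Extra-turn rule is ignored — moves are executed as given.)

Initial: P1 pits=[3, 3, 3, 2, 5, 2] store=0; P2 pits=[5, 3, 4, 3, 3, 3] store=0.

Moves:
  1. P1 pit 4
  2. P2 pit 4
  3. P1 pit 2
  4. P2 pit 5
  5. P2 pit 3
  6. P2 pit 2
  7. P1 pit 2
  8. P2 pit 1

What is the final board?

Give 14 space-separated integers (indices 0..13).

Answer: 6 4 0 4 1 4 1 6 0 1 2 3 3 4

Derivation:
Move 1: P1 pit4 -> P1=[3,3,3,2,0,3](1) P2=[6,4,5,3,3,3](0)
Move 2: P2 pit4 -> P1=[4,3,3,2,0,3](1) P2=[6,4,5,3,0,4](1)
Move 3: P1 pit2 -> P1=[4,3,0,3,1,4](1) P2=[6,4,5,3,0,4](1)
Move 4: P2 pit5 -> P1=[5,4,1,3,1,4](1) P2=[6,4,5,3,0,0](2)
Move 5: P2 pit3 -> P1=[5,4,1,3,1,4](1) P2=[6,4,5,0,1,1](3)
Move 6: P2 pit2 -> P1=[6,4,1,3,1,4](1) P2=[6,4,0,1,2,2](4)
Move 7: P1 pit2 -> P1=[6,4,0,4,1,4](1) P2=[6,4,0,1,2,2](4)
Move 8: P2 pit1 -> P1=[6,4,0,4,1,4](1) P2=[6,0,1,2,3,3](4)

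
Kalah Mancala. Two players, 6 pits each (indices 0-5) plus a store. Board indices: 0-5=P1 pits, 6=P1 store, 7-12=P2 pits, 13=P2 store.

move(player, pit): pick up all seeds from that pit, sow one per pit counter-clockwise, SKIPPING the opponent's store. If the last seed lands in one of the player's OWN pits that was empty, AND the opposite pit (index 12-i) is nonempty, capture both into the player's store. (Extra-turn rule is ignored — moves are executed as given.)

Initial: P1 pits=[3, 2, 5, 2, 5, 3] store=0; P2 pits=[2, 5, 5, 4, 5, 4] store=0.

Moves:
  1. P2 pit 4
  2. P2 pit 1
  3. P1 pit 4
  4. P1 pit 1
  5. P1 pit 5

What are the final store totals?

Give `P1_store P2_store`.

Move 1: P2 pit4 -> P1=[4,3,6,2,5,3](0) P2=[2,5,5,4,0,5](1)
Move 2: P2 pit1 -> P1=[4,3,6,2,5,3](0) P2=[2,0,6,5,1,6](2)
Move 3: P1 pit4 -> P1=[4,3,6,2,0,4](1) P2=[3,1,7,5,1,6](2)
Move 4: P1 pit1 -> P1=[4,0,7,3,0,4](3) P2=[3,0,7,5,1,6](2)
Move 5: P1 pit5 -> P1=[4,0,7,3,0,0](4) P2=[4,1,8,5,1,6](2)

Answer: 4 2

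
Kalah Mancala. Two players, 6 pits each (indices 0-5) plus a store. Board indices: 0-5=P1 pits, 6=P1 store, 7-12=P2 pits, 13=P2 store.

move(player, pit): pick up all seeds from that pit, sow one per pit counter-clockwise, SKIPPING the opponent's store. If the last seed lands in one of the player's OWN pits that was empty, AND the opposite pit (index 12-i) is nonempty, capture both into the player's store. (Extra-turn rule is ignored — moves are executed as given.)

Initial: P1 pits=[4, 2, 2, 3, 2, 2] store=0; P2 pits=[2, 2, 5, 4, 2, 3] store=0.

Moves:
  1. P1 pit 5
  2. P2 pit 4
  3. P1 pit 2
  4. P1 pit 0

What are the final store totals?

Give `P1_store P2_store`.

Move 1: P1 pit5 -> P1=[4,2,2,3,2,0](1) P2=[3,2,5,4,2,3](0)
Move 2: P2 pit4 -> P1=[4,2,2,3,2,0](1) P2=[3,2,5,4,0,4](1)
Move 3: P1 pit2 -> P1=[4,2,0,4,3,0](1) P2=[3,2,5,4,0,4](1)
Move 4: P1 pit0 -> P1=[0,3,1,5,4,0](1) P2=[3,2,5,4,0,4](1)

Answer: 1 1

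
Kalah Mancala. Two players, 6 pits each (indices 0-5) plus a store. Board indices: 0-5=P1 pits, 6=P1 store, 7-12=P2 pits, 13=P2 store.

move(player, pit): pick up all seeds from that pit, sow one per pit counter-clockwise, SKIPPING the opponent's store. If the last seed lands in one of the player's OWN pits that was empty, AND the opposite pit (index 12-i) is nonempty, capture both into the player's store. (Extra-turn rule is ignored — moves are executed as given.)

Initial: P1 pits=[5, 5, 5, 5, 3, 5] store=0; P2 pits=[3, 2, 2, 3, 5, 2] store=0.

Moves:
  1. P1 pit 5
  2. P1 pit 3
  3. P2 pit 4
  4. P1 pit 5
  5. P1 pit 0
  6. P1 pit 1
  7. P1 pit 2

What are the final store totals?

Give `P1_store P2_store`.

Answer: 6 1

Derivation:
Move 1: P1 pit5 -> P1=[5,5,5,5,3,0](1) P2=[4,3,3,4,5,2](0)
Move 2: P1 pit3 -> P1=[5,5,5,0,4,1](2) P2=[5,4,3,4,5,2](0)
Move 3: P2 pit4 -> P1=[6,6,6,0,4,1](2) P2=[5,4,3,4,0,3](1)
Move 4: P1 pit5 -> P1=[6,6,6,0,4,0](3) P2=[5,4,3,4,0,3](1)
Move 5: P1 pit0 -> P1=[0,7,7,1,5,1](4) P2=[5,4,3,4,0,3](1)
Move 6: P1 pit1 -> P1=[0,0,8,2,6,2](5) P2=[6,5,3,4,0,3](1)
Move 7: P1 pit2 -> P1=[0,0,0,3,7,3](6) P2=[7,6,4,5,0,3](1)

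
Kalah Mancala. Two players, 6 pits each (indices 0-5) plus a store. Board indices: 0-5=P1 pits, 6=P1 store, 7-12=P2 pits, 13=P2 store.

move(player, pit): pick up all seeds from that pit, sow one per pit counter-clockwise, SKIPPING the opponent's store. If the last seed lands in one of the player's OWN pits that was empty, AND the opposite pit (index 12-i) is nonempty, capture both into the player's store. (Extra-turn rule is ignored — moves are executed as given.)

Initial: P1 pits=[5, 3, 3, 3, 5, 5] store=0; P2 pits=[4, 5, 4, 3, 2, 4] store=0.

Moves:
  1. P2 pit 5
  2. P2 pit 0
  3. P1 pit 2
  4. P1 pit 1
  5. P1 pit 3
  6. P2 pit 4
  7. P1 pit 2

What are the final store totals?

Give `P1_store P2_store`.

Move 1: P2 pit5 -> P1=[6,4,4,3,5,5](0) P2=[4,5,4,3,2,0](1)
Move 2: P2 pit0 -> P1=[6,4,4,3,5,5](0) P2=[0,6,5,4,3,0](1)
Move 3: P1 pit2 -> P1=[6,4,0,4,6,6](1) P2=[0,6,5,4,3,0](1)
Move 4: P1 pit1 -> P1=[6,0,1,5,7,7](1) P2=[0,6,5,4,3,0](1)
Move 5: P1 pit3 -> P1=[6,0,1,0,8,8](2) P2=[1,7,5,4,3,0](1)
Move 6: P2 pit4 -> P1=[7,0,1,0,8,8](2) P2=[1,7,5,4,0,1](2)
Move 7: P1 pit2 -> P1=[7,0,0,0,8,8](8) P2=[1,7,0,4,0,1](2)

Answer: 8 2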